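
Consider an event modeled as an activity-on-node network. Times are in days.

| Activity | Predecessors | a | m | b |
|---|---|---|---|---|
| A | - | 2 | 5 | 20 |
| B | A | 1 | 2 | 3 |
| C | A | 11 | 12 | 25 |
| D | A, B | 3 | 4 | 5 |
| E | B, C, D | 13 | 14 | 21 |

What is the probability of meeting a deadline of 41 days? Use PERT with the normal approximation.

te_A = (2 + 4·5 + 20)/6 = 42/6 = 7; σ²_A = ((20−2)/6)² = 9.000
te_B = (1 + 4·2 + 3)/6 = 12/6 = 2; σ²_B = ((3−1)/6)² = 0.111
te_C = (11 + 4·12 + 25)/6 = 84/6 = 14; σ²_C = ((25−11)/6)² = 5.444
te_D = (3 + 4·4 + 5)/6 = 24/6 = 4; σ²_D = ((5−3)/6)² = 0.111
te_E = (13 + 4·14 + 21)/6 = 90/6 = 15; σ²_E = ((21−13)/6)² = 1.778

Forward pass:
ES_A = 0; EF_A = 7
ES_B = 7; EF_B = 7+2 = 9
ES_C = 7; EF_C = 7+14 = 21
ES_D = max(EF_A=7, EF_B=9) = 9; EF_D = 9+4 = 13
ES_E = max(EF_B=9, EF_C=21, EF_D=13) = 21; EF_E = 21+15 = 36
Expected project duration μ = 36 days. Critical path: A → C → E.

Variance along critical path = 9.000 + 5.444 + 1.778 = 16.222; σ = √16.222 = 4.028 days.
Z = (41 − 36) / 4.028 = 1.241
P(T ≤ 41) = Φ(1.241) ≈ 0.893

0.893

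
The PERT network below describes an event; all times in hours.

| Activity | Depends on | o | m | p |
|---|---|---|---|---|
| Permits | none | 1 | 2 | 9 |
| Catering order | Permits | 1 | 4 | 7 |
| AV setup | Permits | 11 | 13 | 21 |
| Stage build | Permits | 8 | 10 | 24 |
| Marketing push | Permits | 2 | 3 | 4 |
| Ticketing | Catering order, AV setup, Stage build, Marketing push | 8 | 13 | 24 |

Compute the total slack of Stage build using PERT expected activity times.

te_Permits = (1 + 4·2 + 9)/6 = 18/6 = 3
te_Catering order = (1 + 4·4 + 7)/6 = 24/6 = 4
te_AV setup = (11 + 4·13 + 21)/6 = 84/6 = 14
te_Stage build = (8 + 4·10 + 24)/6 = 72/6 = 12
te_Marketing push = (2 + 4·3 + 4)/6 = 18/6 = 3
te_Ticketing = (8 + 4·13 + 24)/6 = 84/6 = 14

Forward pass:
ES_Permits = 0; EF_Permits = 3
ES_Catering order = 3; EF_Catering order = 3+4 = 7
ES_AV setup = 3; EF_AV setup = 3+14 = 17
ES_Stage build = 3; EF_Stage build = 3+12 = 15
ES_Marketing push = 3; EF_Marketing push = 3+3 = 6
ES_Ticketing = max(EF_Catering order=7, EF_AV setup=17, EF_Stage build=15, EF_Marketing push=6) = 17; EF_Ticketing = 17+14 = 31
Expected project duration μ = 31 hours. Critical path: Permits → AV setup → Ticketing.

Backward pass:
LF_Ticketing = 31; LS_Ticketing = 31−14 = 17
LF_Marketing push = LS_Ticketing = 17; LS_Marketing push = 17−3 = 14
LF_Stage build = LS_Ticketing = 17; LS_Stage build = 17−12 = 5
LF_AV setup = LS_Ticketing = 17; LS_AV setup = 17−14 = 3
LF_Catering order = LS_Ticketing = 17; LS_Catering order = 17−4 = 13
LF_Permits = min(LS_Catering order=13, LS_AV setup=3, LS_Stage build=5, LS_Marketing push=14) = 3; LS_Permits = 3−3 = 0
Slack_Stage build = LS_Stage build − ES_Stage build = 5 − 3 = 2

2 hours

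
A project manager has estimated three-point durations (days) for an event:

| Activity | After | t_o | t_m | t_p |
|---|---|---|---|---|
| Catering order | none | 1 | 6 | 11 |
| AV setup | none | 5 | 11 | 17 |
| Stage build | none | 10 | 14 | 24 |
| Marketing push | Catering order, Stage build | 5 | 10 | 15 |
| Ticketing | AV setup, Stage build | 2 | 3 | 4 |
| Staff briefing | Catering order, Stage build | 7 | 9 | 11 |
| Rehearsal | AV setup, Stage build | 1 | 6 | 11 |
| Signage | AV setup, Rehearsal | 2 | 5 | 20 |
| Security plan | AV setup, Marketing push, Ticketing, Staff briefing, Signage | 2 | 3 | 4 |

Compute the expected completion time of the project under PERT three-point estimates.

te_Catering order = (1 + 4·6 + 11)/6 = 36/6 = 6
te_AV setup = (5 + 4·11 + 17)/6 = 66/6 = 11
te_Stage build = (10 + 4·14 + 24)/6 = 90/6 = 15
te_Marketing push = (5 + 4·10 + 15)/6 = 60/6 = 10
te_Ticketing = (2 + 4·3 + 4)/6 = 18/6 = 3
te_Staff briefing = (7 + 4·9 + 11)/6 = 54/6 = 9
te_Rehearsal = (1 + 4·6 + 11)/6 = 36/6 = 6
te_Signage = (2 + 4·5 + 20)/6 = 42/6 = 7
te_Security plan = (2 + 4·3 + 4)/6 = 18/6 = 3

Forward pass:
ES_Catering order = 0; EF_Catering order = 6
ES_AV setup = 0; EF_AV setup = 11
ES_Stage build = 0; EF_Stage build = 15
ES_Marketing push = max(EF_Catering order=6, EF_Stage build=15) = 15; EF_Marketing push = 15+10 = 25
ES_Ticketing = max(EF_AV setup=11, EF_Stage build=15) = 15; EF_Ticketing = 15+3 = 18
ES_Staff briefing = max(EF_Catering order=6, EF_Stage build=15) = 15; EF_Staff briefing = 15+9 = 24
ES_Rehearsal = max(EF_AV setup=11, EF_Stage build=15) = 15; EF_Rehearsal = 15+6 = 21
ES_Signage = max(EF_AV setup=11, EF_Rehearsal=21) = 21; EF_Signage = 21+7 = 28
ES_Security plan = max(EF_AV setup=11, EF_Marketing push=25, EF_Ticketing=18, EF_Staff briefing=24, EF_Signage=28) = 28; EF_Security plan = 28+3 = 31
Expected project duration μ = 31 days. Critical path: Stage build → Rehearsal → Signage → Security plan.

31 days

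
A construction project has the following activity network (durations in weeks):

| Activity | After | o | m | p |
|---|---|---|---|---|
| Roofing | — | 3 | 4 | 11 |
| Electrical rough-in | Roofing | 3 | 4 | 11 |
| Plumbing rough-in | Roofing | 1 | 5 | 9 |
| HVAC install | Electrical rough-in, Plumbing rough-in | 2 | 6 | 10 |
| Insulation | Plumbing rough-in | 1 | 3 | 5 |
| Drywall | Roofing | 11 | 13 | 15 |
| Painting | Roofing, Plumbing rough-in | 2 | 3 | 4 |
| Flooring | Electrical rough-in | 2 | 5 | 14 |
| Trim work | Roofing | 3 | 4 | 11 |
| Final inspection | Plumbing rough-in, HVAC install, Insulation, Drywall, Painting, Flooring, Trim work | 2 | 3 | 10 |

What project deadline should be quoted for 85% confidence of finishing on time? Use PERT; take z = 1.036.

24.1 weeks

te_Roofing = (3 + 4·4 + 11)/6 = 30/6 = 5; σ²_Roofing = ((11−3)/6)² = 1.778
te_Electrical rough-in = (3 + 4·4 + 11)/6 = 30/6 = 5; σ²_Electrical rough-in = ((11−3)/6)² = 1.778
te_Plumbing rough-in = (1 + 4·5 + 9)/6 = 30/6 = 5; σ²_Plumbing rough-in = ((9−1)/6)² = 1.778
te_HVAC install = (2 + 4·6 + 10)/6 = 36/6 = 6; σ²_HVAC install = ((10−2)/6)² = 1.778
te_Insulation = (1 + 4·3 + 5)/6 = 18/6 = 3; σ²_Insulation = ((5−1)/6)² = 0.444
te_Drywall = (11 + 4·13 + 15)/6 = 78/6 = 13; σ²_Drywall = ((15−11)/6)² = 0.444
te_Painting = (2 + 4·3 + 4)/6 = 18/6 = 3; σ²_Painting = ((4−2)/6)² = 0.111
te_Flooring = (2 + 4·5 + 14)/6 = 36/6 = 6; σ²_Flooring = ((14−2)/6)² = 4.000
te_Trim work = (3 + 4·4 + 11)/6 = 30/6 = 5; σ²_Trim work = ((11−3)/6)² = 1.778
te_Final inspection = (2 + 4·3 + 10)/6 = 24/6 = 4; σ²_Final inspection = ((10−2)/6)² = 1.778

Forward pass:
ES_Roofing = 0; EF_Roofing = 5
ES_Electrical rough-in = 5; EF_Electrical rough-in = 5+5 = 10
ES_Plumbing rough-in = 5; EF_Plumbing rough-in = 5+5 = 10
ES_HVAC install = max(EF_Electrical rough-in=10, EF_Plumbing rough-in=10) = 10; EF_HVAC install = 10+6 = 16
ES_Insulation = 10; EF_Insulation = 10+3 = 13
ES_Drywall = 5; EF_Drywall = 5+13 = 18
ES_Painting = max(EF_Roofing=5, EF_Plumbing rough-in=10) = 10; EF_Painting = 10+3 = 13
ES_Flooring = 10; EF_Flooring = 10+6 = 16
ES_Trim work = 5; EF_Trim work = 5+5 = 10
ES_Final inspection = max(EF_Plumbing rough-in=10, EF_HVAC install=16, EF_Insulation=13, EF_Drywall=18, EF_Painting=13, EF_Flooring=16, EF_Trim work=10) = 18; EF_Final inspection = 18+4 = 22
Expected project duration μ = 22 weeks. Critical path: Roofing → Drywall → Final inspection.

Variance along critical path = 1.778 + 0.444 + 1.778 = 4.000; σ = 2.000 weeks.
D = μ + z·σ = 22 + 1.036·2.000 = 24.1 weeks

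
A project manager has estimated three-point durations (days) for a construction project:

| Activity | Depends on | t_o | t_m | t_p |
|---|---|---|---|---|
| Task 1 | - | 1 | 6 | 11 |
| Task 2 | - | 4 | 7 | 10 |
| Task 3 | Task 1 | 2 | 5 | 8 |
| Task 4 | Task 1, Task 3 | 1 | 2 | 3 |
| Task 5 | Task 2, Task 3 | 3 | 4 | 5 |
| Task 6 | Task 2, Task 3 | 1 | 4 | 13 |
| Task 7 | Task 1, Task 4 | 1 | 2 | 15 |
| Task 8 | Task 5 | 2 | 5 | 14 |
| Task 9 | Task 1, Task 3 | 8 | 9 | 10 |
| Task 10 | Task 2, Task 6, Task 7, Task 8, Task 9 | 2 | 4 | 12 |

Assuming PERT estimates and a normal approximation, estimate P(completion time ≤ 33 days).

0.984

te_Task 1 = (1 + 4·6 + 11)/6 = 36/6 = 6; σ²_Task 1 = ((11−1)/6)² = 2.778
te_Task 2 = (4 + 4·7 + 10)/6 = 42/6 = 7; σ²_Task 2 = ((10−4)/6)² = 1.000
te_Task 3 = (2 + 4·5 + 8)/6 = 30/6 = 5; σ²_Task 3 = ((8−2)/6)² = 1.000
te_Task 4 = (1 + 4·2 + 3)/6 = 12/6 = 2; σ²_Task 4 = ((3−1)/6)² = 0.111
te_Task 5 = (3 + 4·4 + 5)/6 = 24/6 = 4; σ²_Task 5 = ((5−3)/6)² = 0.111
te_Task 6 = (1 + 4·4 + 13)/6 = 30/6 = 5; σ²_Task 6 = ((13−1)/6)² = 4.000
te_Task 7 = (1 + 4·2 + 15)/6 = 24/6 = 4; σ²_Task 7 = ((15−1)/6)² = 5.444
te_Task 8 = (2 + 4·5 + 14)/6 = 36/6 = 6; σ²_Task 8 = ((14−2)/6)² = 4.000
te_Task 9 = (8 + 4·9 + 10)/6 = 54/6 = 9; σ²_Task 9 = ((10−8)/6)² = 0.111
te_Task 10 = (2 + 4·4 + 12)/6 = 30/6 = 5; σ²_Task 10 = ((12−2)/6)² = 2.778

Forward pass:
ES_Task 1 = 0; EF_Task 1 = 6
ES_Task 2 = 0; EF_Task 2 = 7
ES_Task 3 = 6; EF_Task 3 = 6+5 = 11
ES_Task 4 = max(EF_Task 1=6, EF_Task 3=11) = 11; EF_Task 4 = 11+2 = 13
ES_Task 5 = max(EF_Task 2=7, EF_Task 3=11) = 11; EF_Task 5 = 11+4 = 15
ES_Task 6 = max(EF_Task 2=7, EF_Task 3=11) = 11; EF_Task 6 = 11+5 = 16
ES_Task 7 = max(EF_Task 1=6, EF_Task 4=13) = 13; EF_Task 7 = 13+4 = 17
ES_Task 8 = 15; EF_Task 8 = 15+6 = 21
ES_Task 9 = max(EF_Task 1=6, EF_Task 3=11) = 11; EF_Task 9 = 11+9 = 20
ES_Task 10 = max(EF_Task 2=7, EF_Task 6=16, EF_Task 7=17, EF_Task 8=21, EF_Task 9=20) = 21; EF_Task 10 = 21+5 = 26
Expected project duration μ = 26 days. Critical path: Task 1 → Task 3 → Task 5 → Task 8 → Task 10.

Variance along critical path = 2.778 + 1.000 + 0.111 + 4.000 + 2.778 = 10.667; σ = √10.667 = 3.266 days.
Z = (33 − 26) / 3.266 = 2.143
P(T ≤ 33) = Φ(2.143) ≈ 0.984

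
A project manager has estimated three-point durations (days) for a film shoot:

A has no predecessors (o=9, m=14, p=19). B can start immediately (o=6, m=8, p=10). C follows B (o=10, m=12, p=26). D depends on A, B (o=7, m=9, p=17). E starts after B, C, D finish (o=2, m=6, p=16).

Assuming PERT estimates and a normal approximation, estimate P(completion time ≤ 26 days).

te_A = (9 + 4·14 + 19)/6 = 84/6 = 14; σ²_A = ((19−9)/6)² = 2.778
te_B = (6 + 4·8 + 10)/6 = 48/6 = 8; σ²_B = ((10−6)/6)² = 0.444
te_C = (10 + 4·12 + 26)/6 = 84/6 = 14; σ²_C = ((26−10)/6)² = 7.111
te_D = (7 + 4·9 + 17)/6 = 60/6 = 10; σ²_D = ((17−7)/6)² = 2.778
te_E = (2 + 4·6 + 16)/6 = 42/6 = 7; σ²_E = ((16−2)/6)² = 5.444

Forward pass:
ES_A = 0; EF_A = 14
ES_B = 0; EF_B = 8
ES_C = 8; EF_C = 8+14 = 22
ES_D = max(EF_A=14, EF_B=8) = 14; EF_D = 14+10 = 24
ES_E = max(EF_B=8, EF_C=22, EF_D=24) = 24; EF_E = 24+7 = 31
Expected project duration μ = 31 days. Critical path: A → D → E.

Variance along critical path = 2.778 + 2.778 + 5.444 = 11.000; σ = √11.000 = 3.317 days.
Z = (26 − 31) / 3.317 = -1.508
P(T ≤ 26) = Φ(-1.508) ≈ 0.066

0.066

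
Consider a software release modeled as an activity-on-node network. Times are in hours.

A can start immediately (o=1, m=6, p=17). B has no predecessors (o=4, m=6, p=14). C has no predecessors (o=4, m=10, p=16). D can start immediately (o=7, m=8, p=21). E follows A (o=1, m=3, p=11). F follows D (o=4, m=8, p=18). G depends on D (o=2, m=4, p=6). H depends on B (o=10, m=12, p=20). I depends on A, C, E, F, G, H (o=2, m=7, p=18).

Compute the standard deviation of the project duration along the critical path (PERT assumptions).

3.56 hours

te_A = (1 + 4·6 + 17)/6 = 42/6 = 7; σ²_A = ((17−1)/6)² = 7.111
te_B = (4 + 4·6 + 14)/6 = 42/6 = 7; σ²_B = ((14−4)/6)² = 2.778
te_C = (4 + 4·10 + 16)/6 = 60/6 = 10; σ²_C = ((16−4)/6)² = 4.000
te_D = (7 + 4·8 + 21)/6 = 60/6 = 10; σ²_D = ((21−7)/6)² = 5.444
te_E = (1 + 4·3 + 11)/6 = 24/6 = 4; σ²_E = ((11−1)/6)² = 2.778
te_F = (4 + 4·8 + 18)/6 = 54/6 = 9; σ²_F = ((18−4)/6)² = 5.444
te_G = (2 + 4·4 + 6)/6 = 24/6 = 4; σ²_G = ((6−2)/6)² = 0.444
te_H = (10 + 4·12 + 20)/6 = 78/6 = 13; σ²_H = ((20−10)/6)² = 2.778
te_I = (2 + 4·7 + 18)/6 = 48/6 = 8; σ²_I = ((18−2)/6)² = 7.111

Forward pass:
ES_A = 0; EF_A = 7
ES_B = 0; EF_B = 7
ES_C = 0; EF_C = 10
ES_D = 0; EF_D = 10
ES_E = 7; EF_E = 7+4 = 11
ES_F = 10; EF_F = 10+9 = 19
ES_G = 10; EF_G = 10+4 = 14
ES_H = 7; EF_H = 7+13 = 20
ES_I = max(EF_A=7, EF_C=10, EF_E=11, EF_F=19, EF_G=14, EF_H=20) = 20; EF_I = 20+8 = 28
Expected project duration μ = 28 hours. Critical path: B → H → I.

Variance along critical path = 2.778 + 2.778 + 7.111 = 12.667
σ = √12.667 = 3.559 hours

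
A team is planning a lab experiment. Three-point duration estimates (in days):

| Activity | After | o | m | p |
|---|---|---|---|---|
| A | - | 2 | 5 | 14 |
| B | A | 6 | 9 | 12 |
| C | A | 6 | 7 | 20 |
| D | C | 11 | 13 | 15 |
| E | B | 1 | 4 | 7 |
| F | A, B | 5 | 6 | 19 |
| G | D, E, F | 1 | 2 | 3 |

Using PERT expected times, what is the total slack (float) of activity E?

9 days

te_A = (2 + 4·5 + 14)/6 = 36/6 = 6
te_B = (6 + 4·9 + 12)/6 = 54/6 = 9
te_C = (6 + 4·7 + 20)/6 = 54/6 = 9
te_D = (11 + 4·13 + 15)/6 = 78/6 = 13
te_E = (1 + 4·4 + 7)/6 = 24/6 = 4
te_F = (5 + 4·6 + 19)/6 = 48/6 = 8
te_G = (1 + 4·2 + 3)/6 = 12/6 = 2

Forward pass:
ES_A = 0; EF_A = 6
ES_B = 6; EF_B = 6+9 = 15
ES_C = 6; EF_C = 6+9 = 15
ES_D = 15; EF_D = 15+13 = 28
ES_E = 15; EF_E = 15+4 = 19
ES_F = max(EF_A=6, EF_B=15) = 15; EF_F = 15+8 = 23
ES_G = max(EF_D=28, EF_E=19, EF_F=23) = 28; EF_G = 28+2 = 30
Expected project duration μ = 30 days. Critical path: A → C → D → G.

Backward pass:
LF_G = 30; LS_G = 30−2 = 28
LF_F = LS_G = 28; LS_F = 28−8 = 20
LF_E = LS_G = 28; LS_E = 28−4 = 24
LF_D = LS_G = 28; LS_D = 28−13 = 15
LF_C = LS_D = 15; LS_C = 15−9 = 6
LF_B = min(LS_E=24, LS_F=20) = 20; LS_B = 20−9 = 11
LF_A = min(LS_B=11, LS_C=6, LS_F=20) = 6; LS_A = 6−6 = 0
Slack_E = LS_E − ES_E = 24 − 15 = 9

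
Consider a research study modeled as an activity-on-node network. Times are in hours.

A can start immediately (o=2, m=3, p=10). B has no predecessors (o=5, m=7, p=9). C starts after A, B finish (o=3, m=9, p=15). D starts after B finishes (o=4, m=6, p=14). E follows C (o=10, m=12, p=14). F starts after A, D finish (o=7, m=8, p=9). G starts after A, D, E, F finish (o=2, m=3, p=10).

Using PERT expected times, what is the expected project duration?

32 hours

te_A = (2 + 4·3 + 10)/6 = 24/6 = 4
te_B = (5 + 4·7 + 9)/6 = 42/6 = 7
te_C = (3 + 4·9 + 15)/6 = 54/6 = 9
te_D = (4 + 4·6 + 14)/6 = 42/6 = 7
te_E = (10 + 4·12 + 14)/6 = 72/6 = 12
te_F = (7 + 4·8 + 9)/6 = 48/6 = 8
te_G = (2 + 4·3 + 10)/6 = 24/6 = 4

Forward pass:
ES_A = 0; EF_A = 4
ES_B = 0; EF_B = 7
ES_C = max(EF_A=4, EF_B=7) = 7; EF_C = 7+9 = 16
ES_D = 7; EF_D = 7+7 = 14
ES_E = 16; EF_E = 16+12 = 28
ES_F = max(EF_A=4, EF_D=14) = 14; EF_F = 14+8 = 22
ES_G = max(EF_A=4, EF_D=14, EF_E=28, EF_F=22) = 28; EF_G = 28+4 = 32
Expected project duration μ = 32 hours. Critical path: B → C → E → G.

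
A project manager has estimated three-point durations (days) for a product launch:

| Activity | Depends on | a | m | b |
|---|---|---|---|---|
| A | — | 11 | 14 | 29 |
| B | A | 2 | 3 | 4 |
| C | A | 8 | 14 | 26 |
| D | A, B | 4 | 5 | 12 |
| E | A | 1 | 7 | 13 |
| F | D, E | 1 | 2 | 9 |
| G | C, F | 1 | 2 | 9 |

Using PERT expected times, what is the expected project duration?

te_A = (11 + 4·14 + 29)/6 = 96/6 = 16
te_B = (2 + 4·3 + 4)/6 = 18/6 = 3
te_C = (8 + 4·14 + 26)/6 = 90/6 = 15
te_D = (4 + 4·5 + 12)/6 = 36/6 = 6
te_E = (1 + 4·7 + 13)/6 = 42/6 = 7
te_F = (1 + 4·2 + 9)/6 = 18/6 = 3
te_G = (1 + 4·2 + 9)/6 = 18/6 = 3

Forward pass:
ES_A = 0; EF_A = 16
ES_B = 16; EF_B = 16+3 = 19
ES_C = 16; EF_C = 16+15 = 31
ES_D = max(EF_A=16, EF_B=19) = 19; EF_D = 19+6 = 25
ES_E = 16; EF_E = 16+7 = 23
ES_F = max(EF_D=25, EF_E=23) = 25; EF_F = 25+3 = 28
ES_G = max(EF_C=31, EF_F=28) = 31; EF_G = 31+3 = 34
Expected project duration μ = 34 days. Critical path: A → C → G.

34 days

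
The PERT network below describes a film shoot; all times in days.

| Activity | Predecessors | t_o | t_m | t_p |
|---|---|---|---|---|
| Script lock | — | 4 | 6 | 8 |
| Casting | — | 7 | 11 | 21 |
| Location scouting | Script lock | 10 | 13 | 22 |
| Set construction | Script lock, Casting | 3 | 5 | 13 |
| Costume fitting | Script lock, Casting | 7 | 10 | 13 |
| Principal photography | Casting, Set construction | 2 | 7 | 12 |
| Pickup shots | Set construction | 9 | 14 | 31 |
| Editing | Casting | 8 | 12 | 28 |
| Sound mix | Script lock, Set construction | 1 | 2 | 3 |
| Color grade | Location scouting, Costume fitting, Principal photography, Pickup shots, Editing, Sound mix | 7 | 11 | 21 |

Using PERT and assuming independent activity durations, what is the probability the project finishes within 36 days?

te_Script lock = (4 + 4·6 + 8)/6 = 36/6 = 6; σ²_Script lock = ((8−4)/6)² = 0.444
te_Casting = (7 + 4·11 + 21)/6 = 72/6 = 12; σ²_Casting = ((21−7)/6)² = 5.444
te_Location scouting = (10 + 4·13 + 22)/6 = 84/6 = 14; σ²_Location scouting = ((22−10)/6)² = 4.000
te_Set construction = (3 + 4·5 + 13)/6 = 36/6 = 6; σ²_Set construction = ((13−3)/6)² = 2.778
te_Costume fitting = (7 + 4·10 + 13)/6 = 60/6 = 10; σ²_Costume fitting = ((13−7)/6)² = 1.000
te_Principal photography = (2 + 4·7 + 12)/6 = 42/6 = 7; σ²_Principal photography = ((12−2)/6)² = 2.778
te_Pickup shots = (9 + 4·14 + 31)/6 = 96/6 = 16; σ²_Pickup shots = ((31−9)/6)² = 13.444
te_Editing = (8 + 4·12 + 28)/6 = 84/6 = 14; σ²_Editing = ((28−8)/6)² = 11.111
te_Sound mix = (1 + 4·2 + 3)/6 = 12/6 = 2; σ²_Sound mix = ((3−1)/6)² = 0.111
te_Color grade = (7 + 4·11 + 21)/6 = 72/6 = 12; σ²_Color grade = ((21−7)/6)² = 5.444

Forward pass:
ES_Script lock = 0; EF_Script lock = 6
ES_Casting = 0; EF_Casting = 12
ES_Location scouting = 6; EF_Location scouting = 6+14 = 20
ES_Set construction = max(EF_Script lock=6, EF_Casting=12) = 12; EF_Set construction = 12+6 = 18
ES_Costume fitting = max(EF_Script lock=6, EF_Casting=12) = 12; EF_Costume fitting = 12+10 = 22
ES_Principal photography = max(EF_Casting=12, EF_Set construction=18) = 18; EF_Principal photography = 18+7 = 25
ES_Pickup shots = 18; EF_Pickup shots = 18+16 = 34
ES_Editing = 12; EF_Editing = 12+14 = 26
ES_Sound mix = max(EF_Script lock=6, EF_Set construction=18) = 18; EF_Sound mix = 18+2 = 20
ES_Color grade = max(EF_Location scouting=20, EF_Costume fitting=22, EF_Principal photography=25, EF_Pickup shots=34, EF_Editing=26, EF_Sound mix=20) = 34; EF_Color grade = 34+12 = 46
Expected project duration μ = 46 days. Critical path: Casting → Set construction → Pickup shots → Color grade.

Variance along critical path = 5.444 + 2.778 + 13.444 + 5.444 = 27.111; σ = √27.111 = 5.207 days.
Z = (36 − 46) / 5.207 = -1.921
P(T ≤ 36) = Φ(-1.921) ≈ 0.027

0.027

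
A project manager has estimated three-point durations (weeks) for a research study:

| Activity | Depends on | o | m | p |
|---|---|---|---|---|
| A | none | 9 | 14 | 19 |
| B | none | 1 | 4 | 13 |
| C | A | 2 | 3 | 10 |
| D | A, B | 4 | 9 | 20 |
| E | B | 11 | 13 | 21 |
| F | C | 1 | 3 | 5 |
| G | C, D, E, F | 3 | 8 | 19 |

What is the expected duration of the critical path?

te_A = (9 + 4·14 + 19)/6 = 84/6 = 14
te_B = (1 + 4·4 + 13)/6 = 30/6 = 5
te_C = (2 + 4·3 + 10)/6 = 24/6 = 4
te_D = (4 + 4·9 + 20)/6 = 60/6 = 10
te_E = (11 + 4·13 + 21)/6 = 84/6 = 14
te_F = (1 + 4·3 + 5)/6 = 18/6 = 3
te_G = (3 + 4·8 + 19)/6 = 54/6 = 9

Forward pass:
ES_A = 0; EF_A = 14
ES_B = 0; EF_B = 5
ES_C = 14; EF_C = 14+4 = 18
ES_D = max(EF_A=14, EF_B=5) = 14; EF_D = 14+10 = 24
ES_E = 5; EF_E = 5+14 = 19
ES_F = 18; EF_F = 18+3 = 21
ES_G = max(EF_C=18, EF_D=24, EF_E=19, EF_F=21) = 24; EF_G = 24+9 = 33
Expected project duration μ = 33 weeks. Critical path: A → D → G.

33 weeks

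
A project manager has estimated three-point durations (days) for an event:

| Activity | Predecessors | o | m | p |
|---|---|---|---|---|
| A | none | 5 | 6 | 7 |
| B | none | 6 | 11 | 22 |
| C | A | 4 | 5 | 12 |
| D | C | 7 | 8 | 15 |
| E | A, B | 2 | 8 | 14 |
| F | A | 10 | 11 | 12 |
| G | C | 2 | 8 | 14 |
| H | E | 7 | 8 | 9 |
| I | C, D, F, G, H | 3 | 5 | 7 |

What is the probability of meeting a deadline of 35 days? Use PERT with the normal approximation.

te_A = (5 + 4·6 + 7)/6 = 36/6 = 6; σ²_A = ((7−5)/6)² = 0.111
te_B = (6 + 4·11 + 22)/6 = 72/6 = 12; σ²_B = ((22−6)/6)² = 7.111
te_C = (4 + 4·5 + 12)/6 = 36/6 = 6; σ²_C = ((12−4)/6)² = 1.778
te_D = (7 + 4·8 + 15)/6 = 54/6 = 9; σ²_D = ((15−7)/6)² = 1.778
te_E = (2 + 4·8 + 14)/6 = 48/6 = 8; σ²_E = ((14−2)/6)² = 4.000
te_F = (10 + 4·11 + 12)/6 = 66/6 = 11; σ²_F = ((12−10)/6)² = 0.111
te_G = (2 + 4·8 + 14)/6 = 48/6 = 8; σ²_G = ((14−2)/6)² = 4.000
te_H = (7 + 4·8 + 9)/6 = 48/6 = 8; σ²_H = ((9−7)/6)² = 0.111
te_I = (3 + 4·5 + 7)/6 = 30/6 = 5; σ²_I = ((7−3)/6)² = 0.444

Forward pass:
ES_A = 0; EF_A = 6
ES_B = 0; EF_B = 12
ES_C = 6; EF_C = 6+6 = 12
ES_D = 12; EF_D = 12+9 = 21
ES_E = max(EF_A=6, EF_B=12) = 12; EF_E = 12+8 = 20
ES_F = 6; EF_F = 6+11 = 17
ES_G = 12; EF_G = 12+8 = 20
ES_H = 20; EF_H = 20+8 = 28
ES_I = max(EF_C=12, EF_D=21, EF_F=17, EF_G=20, EF_H=28) = 28; EF_I = 28+5 = 33
Expected project duration μ = 33 days. Critical path: B → E → H → I.

Variance along critical path = 7.111 + 4.000 + 0.111 + 0.444 = 11.667; σ = √11.667 = 3.416 days.
Z = (35 − 33) / 3.416 = 0.586
P(T ≤ 35) = Φ(0.586) ≈ 0.721

0.721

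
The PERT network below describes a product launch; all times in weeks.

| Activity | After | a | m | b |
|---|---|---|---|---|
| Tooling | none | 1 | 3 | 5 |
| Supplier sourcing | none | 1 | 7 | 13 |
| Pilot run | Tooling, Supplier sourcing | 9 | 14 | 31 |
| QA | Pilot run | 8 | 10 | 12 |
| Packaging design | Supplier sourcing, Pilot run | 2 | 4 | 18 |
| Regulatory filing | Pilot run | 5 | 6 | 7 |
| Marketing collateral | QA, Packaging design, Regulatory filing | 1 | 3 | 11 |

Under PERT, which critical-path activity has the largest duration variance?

te_Tooling = (1 + 4·3 + 5)/6 = 18/6 = 3; σ²_Tooling = ((5−1)/6)² = 0.444
te_Supplier sourcing = (1 + 4·7 + 13)/6 = 42/6 = 7; σ²_Supplier sourcing = ((13−1)/6)² = 4.000
te_Pilot run = (9 + 4·14 + 31)/6 = 96/6 = 16; σ²_Pilot run = ((31−9)/6)² = 13.444
te_QA = (8 + 4·10 + 12)/6 = 60/6 = 10; σ²_QA = ((12−8)/6)² = 0.444
te_Packaging design = (2 + 4·4 + 18)/6 = 36/6 = 6; σ²_Packaging design = ((18−2)/6)² = 7.111
te_Regulatory filing = (5 + 4·6 + 7)/6 = 36/6 = 6; σ²_Regulatory filing = ((7−5)/6)² = 0.111
te_Marketing collateral = (1 + 4·3 + 11)/6 = 24/6 = 4; σ²_Marketing collateral = ((11−1)/6)² = 2.778

Forward pass:
ES_Tooling = 0; EF_Tooling = 3
ES_Supplier sourcing = 0; EF_Supplier sourcing = 7
ES_Pilot run = max(EF_Tooling=3, EF_Supplier sourcing=7) = 7; EF_Pilot run = 7+16 = 23
ES_QA = 23; EF_QA = 23+10 = 33
ES_Packaging design = max(EF_Supplier sourcing=7, EF_Pilot run=23) = 23; EF_Packaging design = 23+6 = 29
ES_Regulatory filing = 23; EF_Regulatory filing = 23+6 = 29
ES_Marketing collateral = max(EF_QA=33, EF_Packaging design=29, EF_Regulatory filing=29) = 33; EF_Marketing collateral = 33+4 = 37
Expected project duration μ = 37 weeks. Critical path: Supplier sourcing → Pilot run → QA → Marketing collateral.

Variances on critical path: σ²_Supplier sourcing=4.000, σ²_Pilot run=13.444, σ²_QA=0.444, σ²_Marketing collateral=2.778.
Largest is σ²_Pilot run = 13.444.

Pilot run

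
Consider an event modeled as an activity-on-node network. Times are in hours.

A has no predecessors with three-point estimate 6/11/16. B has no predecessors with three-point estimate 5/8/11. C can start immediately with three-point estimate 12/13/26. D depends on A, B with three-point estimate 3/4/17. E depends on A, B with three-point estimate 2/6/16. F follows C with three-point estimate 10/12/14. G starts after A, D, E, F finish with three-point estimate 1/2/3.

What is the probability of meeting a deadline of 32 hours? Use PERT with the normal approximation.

0.890

te_A = (6 + 4·11 + 16)/6 = 66/6 = 11; σ²_A = ((16−6)/6)² = 2.778
te_B = (5 + 4·8 + 11)/6 = 48/6 = 8; σ²_B = ((11−5)/6)² = 1.000
te_C = (12 + 4·13 + 26)/6 = 90/6 = 15; σ²_C = ((26−12)/6)² = 5.444
te_D = (3 + 4·4 + 17)/6 = 36/6 = 6; σ²_D = ((17−3)/6)² = 5.444
te_E = (2 + 4·6 + 16)/6 = 42/6 = 7; σ²_E = ((16−2)/6)² = 5.444
te_F = (10 + 4·12 + 14)/6 = 72/6 = 12; σ²_F = ((14−10)/6)² = 0.444
te_G = (1 + 4·2 + 3)/6 = 12/6 = 2; σ²_G = ((3−1)/6)² = 0.111

Forward pass:
ES_A = 0; EF_A = 11
ES_B = 0; EF_B = 8
ES_C = 0; EF_C = 15
ES_D = max(EF_A=11, EF_B=8) = 11; EF_D = 11+6 = 17
ES_E = max(EF_A=11, EF_B=8) = 11; EF_E = 11+7 = 18
ES_F = 15; EF_F = 15+12 = 27
ES_G = max(EF_A=11, EF_D=17, EF_E=18, EF_F=27) = 27; EF_G = 27+2 = 29
Expected project duration μ = 29 hours. Critical path: C → F → G.

Variance along critical path = 5.444 + 0.444 + 0.111 = 6.000; σ = √6.000 = 2.449 hours.
Z = (32 − 29) / 2.449 = 1.225
P(T ≤ 32) = Φ(1.225) ≈ 0.890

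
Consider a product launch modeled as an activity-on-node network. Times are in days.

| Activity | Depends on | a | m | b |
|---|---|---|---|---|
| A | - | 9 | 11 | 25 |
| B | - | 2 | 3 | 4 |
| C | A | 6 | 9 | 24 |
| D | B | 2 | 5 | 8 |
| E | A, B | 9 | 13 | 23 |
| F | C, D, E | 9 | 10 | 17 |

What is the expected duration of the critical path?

38 days

te_A = (9 + 4·11 + 25)/6 = 78/6 = 13
te_B = (2 + 4·3 + 4)/6 = 18/6 = 3
te_C = (6 + 4·9 + 24)/6 = 66/6 = 11
te_D = (2 + 4·5 + 8)/6 = 30/6 = 5
te_E = (9 + 4·13 + 23)/6 = 84/6 = 14
te_F = (9 + 4·10 + 17)/6 = 66/6 = 11

Forward pass:
ES_A = 0; EF_A = 13
ES_B = 0; EF_B = 3
ES_C = 13; EF_C = 13+11 = 24
ES_D = 3; EF_D = 3+5 = 8
ES_E = max(EF_A=13, EF_B=3) = 13; EF_E = 13+14 = 27
ES_F = max(EF_C=24, EF_D=8, EF_E=27) = 27; EF_F = 27+11 = 38
Expected project duration μ = 38 days. Critical path: A → E → F.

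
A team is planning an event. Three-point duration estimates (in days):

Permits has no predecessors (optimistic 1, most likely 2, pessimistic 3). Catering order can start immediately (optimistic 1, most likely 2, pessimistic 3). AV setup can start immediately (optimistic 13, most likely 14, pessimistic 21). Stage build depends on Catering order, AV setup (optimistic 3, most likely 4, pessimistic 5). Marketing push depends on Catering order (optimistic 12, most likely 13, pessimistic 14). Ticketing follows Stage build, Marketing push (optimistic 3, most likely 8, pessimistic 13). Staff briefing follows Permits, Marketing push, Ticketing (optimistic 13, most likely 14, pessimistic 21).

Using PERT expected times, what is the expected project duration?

te_Permits = (1 + 4·2 + 3)/6 = 12/6 = 2
te_Catering order = (1 + 4·2 + 3)/6 = 12/6 = 2
te_AV setup = (13 + 4·14 + 21)/6 = 90/6 = 15
te_Stage build = (3 + 4·4 + 5)/6 = 24/6 = 4
te_Marketing push = (12 + 4·13 + 14)/6 = 78/6 = 13
te_Ticketing = (3 + 4·8 + 13)/6 = 48/6 = 8
te_Staff briefing = (13 + 4·14 + 21)/6 = 90/6 = 15

Forward pass:
ES_Permits = 0; EF_Permits = 2
ES_Catering order = 0; EF_Catering order = 2
ES_AV setup = 0; EF_AV setup = 15
ES_Stage build = max(EF_Catering order=2, EF_AV setup=15) = 15; EF_Stage build = 15+4 = 19
ES_Marketing push = 2; EF_Marketing push = 2+13 = 15
ES_Ticketing = max(EF_Stage build=19, EF_Marketing push=15) = 19; EF_Ticketing = 19+8 = 27
ES_Staff briefing = max(EF_Permits=2, EF_Marketing push=15, EF_Ticketing=27) = 27; EF_Staff briefing = 27+15 = 42
Expected project duration μ = 42 days. Critical path: AV setup → Stage build → Ticketing → Staff briefing.

42 days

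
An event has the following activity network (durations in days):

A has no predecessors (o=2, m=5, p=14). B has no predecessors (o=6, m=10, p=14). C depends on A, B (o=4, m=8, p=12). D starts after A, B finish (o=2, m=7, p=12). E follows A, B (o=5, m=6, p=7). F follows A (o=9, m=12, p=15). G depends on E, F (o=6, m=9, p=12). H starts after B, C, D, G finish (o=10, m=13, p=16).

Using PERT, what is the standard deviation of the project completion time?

2.65 days

te_A = (2 + 4·5 + 14)/6 = 36/6 = 6; σ²_A = ((14−2)/6)² = 4.000
te_B = (6 + 4·10 + 14)/6 = 60/6 = 10; σ²_B = ((14−6)/6)² = 1.778
te_C = (4 + 4·8 + 12)/6 = 48/6 = 8; σ²_C = ((12−4)/6)² = 1.778
te_D = (2 + 4·7 + 12)/6 = 42/6 = 7; σ²_D = ((12−2)/6)² = 2.778
te_E = (5 + 4·6 + 7)/6 = 36/6 = 6; σ²_E = ((7−5)/6)² = 0.111
te_F = (9 + 4·12 + 15)/6 = 72/6 = 12; σ²_F = ((15−9)/6)² = 1.000
te_G = (6 + 4·9 + 12)/6 = 54/6 = 9; σ²_G = ((12−6)/6)² = 1.000
te_H = (10 + 4·13 + 16)/6 = 78/6 = 13; σ²_H = ((16−10)/6)² = 1.000

Forward pass:
ES_A = 0; EF_A = 6
ES_B = 0; EF_B = 10
ES_C = max(EF_A=6, EF_B=10) = 10; EF_C = 10+8 = 18
ES_D = max(EF_A=6, EF_B=10) = 10; EF_D = 10+7 = 17
ES_E = max(EF_A=6, EF_B=10) = 10; EF_E = 10+6 = 16
ES_F = 6; EF_F = 6+12 = 18
ES_G = max(EF_E=16, EF_F=18) = 18; EF_G = 18+9 = 27
ES_H = max(EF_B=10, EF_C=18, EF_D=17, EF_G=27) = 27; EF_H = 27+13 = 40
Expected project duration μ = 40 days. Critical path: A → F → G → H.

Variance along critical path = 4.000 + 1.000 + 1.000 + 1.000 = 7.000
σ = √7.000 = 2.646 days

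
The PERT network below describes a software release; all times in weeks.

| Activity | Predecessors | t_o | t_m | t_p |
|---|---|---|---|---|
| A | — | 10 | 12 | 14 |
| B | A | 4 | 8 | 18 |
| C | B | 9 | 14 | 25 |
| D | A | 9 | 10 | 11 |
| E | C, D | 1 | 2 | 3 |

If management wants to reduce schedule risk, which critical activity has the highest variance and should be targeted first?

te_A = (10 + 4·12 + 14)/6 = 72/6 = 12; σ²_A = ((14−10)/6)² = 0.444
te_B = (4 + 4·8 + 18)/6 = 54/6 = 9; σ²_B = ((18−4)/6)² = 5.444
te_C = (9 + 4·14 + 25)/6 = 90/6 = 15; σ²_C = ((25−9)/6)² = 7.111
te_D = (9 + 4·10 + 11)/6 = 60/6 = 10; σ²_D = ((11−9)/6)² = 0.111
te_E = (1 + 4·2 + 3)/6 = 12/6 = 2; σ²_E = ((3−1)/6)² = 0.111

Forward pass:
ES_A = 0; EF_A = 12
ES_B = 12; EF_B = 12+9 = 21
ES_C = 21; EF_C = 21+15 = 36
ES_D = 12; EF_D = 12+10 = 22
ES_E = max(EF_C=36, EF_D=22) = 36; EF_E = 36+2 = 38
Expected project duration μ = 38 weeks. Critical path: A → B → C → E.

Variances on critical path: σ²_A=0.444, σ²_B=5.444, σ²_C=7.111, σ²_E=0.111.
Largest is σ²_C = 7.111.

C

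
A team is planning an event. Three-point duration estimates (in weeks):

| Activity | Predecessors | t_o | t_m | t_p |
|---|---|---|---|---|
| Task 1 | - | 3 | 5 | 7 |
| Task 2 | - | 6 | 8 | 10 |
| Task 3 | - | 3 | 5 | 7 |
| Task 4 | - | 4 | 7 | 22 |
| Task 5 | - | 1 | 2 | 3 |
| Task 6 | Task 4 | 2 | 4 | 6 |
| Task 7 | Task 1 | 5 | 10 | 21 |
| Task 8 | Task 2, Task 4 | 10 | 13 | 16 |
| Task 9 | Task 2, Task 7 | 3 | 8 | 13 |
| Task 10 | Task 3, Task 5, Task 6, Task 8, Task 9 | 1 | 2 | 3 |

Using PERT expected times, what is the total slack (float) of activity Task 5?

te_Task 1 = (3 + 4·5 + 7)/6 = 30/6 = 5
te_Task 2 = (6 + 4·8 + 10)/6 = 48/6 = 8
te_Task 3 = (3 + 4·5 + 7)/6 = 30/6 = 5
te_Task 4 = (4 + 4·7 + 22)/6 = 54/6 = 9
te_Task 5 = (1 + 4·2 + 3)/6 = 12/6 = 2
te_Task 6 = (2 + 4·4 + 6)/6 = 24/6 = 4
te_Task 7 = (5 + 4·10 + 21)/6 = 66/6 = 11
te_Task 8 = (10 + 4·13 + 16)/6 = 78/6 = 13
te_Task 9 = (3 + 4·8 + 13)/6 = 48/6 = 8
te_Task 10 = (1 + 4·2 + 3)/6 = 12/6 = 2

Forward pass:
ES_Task 1 = 0; EF_Task 1 = 5
ES_Task 2 = 0; EF_Task 2 = 8
ES_Task 3 = 0; EF_Task 3 = 5
ES_Task 4 = 0; EF_Task 4 = 9
ES_Task 5 = 0; EF_Task 5 = 2
ES_Task 6 = 9; EF_Task 6 = 9+4 = 13
ES_Task 7 = 5; EF_Task 7 = 5+11 = 16
ES_Task 8 = max(EF_Task 2=8, EF_Task 4=9) = 9; EF_Task 8 = 9+13 = 22
ES_Task 9 = max(EF_Task 2=8, EF_Task 7=16) = 16; EF_Task 9 = 16+8 = 24
ES_Task 10 = max(EF_Task 3=5, EF_Task 5=2, EF_Task 6=13, EF_Task 8=22, EF_Task 9=24) = 24; EF_Task 10 = 24+2 = 26
Expected project duration μ = 26 weeks. Critical path: Task 1 → Task 7 → Task 9 → Task 10.

Backward pass:
LF_Task 10 = 26; LS_Task 10 = 26−2 = 24
LF_Task 9 = LS_Task 10 = 24; LS_Task 9 = 24−8 = 16
LF_Task 8 = LS_Task 10 = 24; LS_Task 8 = 24−13 = 11
LF_Task 7 = LS_Task 9 = 16; LS_Task 7 = 16−11 = 5
LF_Task 6 = LS_Task 10 = 24; LS_Task 6 = 24−4 = 20
LF_Task 5 = LS_Task 10 = 24; LS_Task 5 = 24−2 = 22
LF_Task 4 = min(LS_Task 6=20, LS_Task 8=11) = 11; LS_Task 4 = 11−9 = 2
LF_Task 3 = LS_Task 10 = 24; LS_Task 3 = 24−5 = 19
LF_Task 2 = min(LS_Task 8=11, LS_Task 9=16) = 11; LS_Task 2 = 11−8 = 3
LF_Task 1 = LS_Task 7 = 5; LS_Task 1 = 5−5 = 0
Slack_Task 5 = LS_Task 5 − ES_Task 5 = 22 − 0 = 22

22 weeks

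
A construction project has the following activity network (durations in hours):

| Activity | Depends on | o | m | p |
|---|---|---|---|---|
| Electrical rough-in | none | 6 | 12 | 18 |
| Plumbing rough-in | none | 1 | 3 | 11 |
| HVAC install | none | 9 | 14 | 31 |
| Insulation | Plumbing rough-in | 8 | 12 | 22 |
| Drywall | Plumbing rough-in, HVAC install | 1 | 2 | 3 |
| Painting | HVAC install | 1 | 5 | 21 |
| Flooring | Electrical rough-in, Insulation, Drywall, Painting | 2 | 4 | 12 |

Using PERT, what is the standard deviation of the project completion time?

5.23 hours

te_Electrical rough-in = (6 + 4·12 + 18)/6 = 72/6 = 12; σ²_Electrical rough-in = ((18−6)/6)² = 4.000
te_Plumbing rough-in = (1 + 4·3 + 11)/6 = 24/6 = 4; σ²_Plumbing rough-in = ((11−1)/6)² = 2.778
te_HVAC install = (9 + 4·14 + 31)/6 = 96/6 = 16; σ²_HVAC install = ((31−9)/6)² = 13.444
te_Insulation = (8 + 4·12 + 22)/6 = 78/6 = 13; σ²_Insulation = ((22−8)/6)² = 5.444
te_Drywall = (1 + 4·2 + 3)/6 = 12/6 = 2; σ²_Drywall = ((3−1)/6)² = 0.111
te_Painting = (1 + 4·5 + 21)/6 = 42/6 = 7; σ²_Painting = ((21−1)/6)² = 11.111
te_Flooring = (2 + 4·4 + 12)/6 = 30/6 = 5; σ²_Flooring = ((12−2)/6)² = 2.778

Forward pass:
ES_Electrical rough-in = 0; EF_Electrical rough-in = 12
ES_Plumbing rough-in = 0; EF_Plumbing rough-in = 4
ES_HVAC install = 0; EF_HVAC install = 16
ES_Insulation = 4; EF_Insulation = 4+13 = 17
ES_Drywall = max(EF_Plumbing rough-in=4, EF_HVAC install=16) = 16; EF_Drywall = 16+2 = 18
ES_Painting = 16; EF_Painting = 16+7 = 23
ES_Flooring = max(EF_Electrical rough-in=12, EF_Insulation=17, EF_Drywall=18, EF_Painting=23) = 23; EF_Flooring = 23+5 = 28
Expected project duration μ = 28 hours. Critical path: HVAC install → Painting → Flooring.

Variance along critical path = 13.444 + 11.111 + 2.778 = 27.333
σ = √27.333 = 5.228 hours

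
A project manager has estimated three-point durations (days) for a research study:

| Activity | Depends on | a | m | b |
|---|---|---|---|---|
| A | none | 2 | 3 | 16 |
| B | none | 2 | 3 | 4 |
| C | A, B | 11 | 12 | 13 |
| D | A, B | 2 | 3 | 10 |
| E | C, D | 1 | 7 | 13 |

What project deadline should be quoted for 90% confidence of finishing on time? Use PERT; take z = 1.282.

te_A = (2 + 4·3 + 16)/6 = 30/6 = 5; σ²_A = ((16−2)/6)² = 5.444
te_B = (2 + 4·3 + 4)/6 = 18/6 = 3; σ²_B = ((4−2)/6)² = 0.111
te_C = (11 + 4·12 + 13)/6 = 72/6 = 12; σ²_C = ((13−11)/6)² = 0.111
te_D = (2 + 4·3 + 10)/6 = 24/6 = 4; σ²_D = ((10−2)/6)² = 1.778
te_E = (1 + 4·7 + 13)/6 = 42/6 = 7; σ²_E = ((13−1)/6)² = 4.000

Forward pass:
ES_A = 0; EF_A = 5
ES_B = 0; EF_B = 3
ES_C = max(EF_A=5, EF_B=3) = 5; EF_C = 5+12 = 17
ES_D = max(EF_A=5, EF_B=3) = 5; EF_D = 5+4 = 9
ES_E = max(EF_C=17, EF_D=9) = 17; EF_E = 17+7 = 24
Expected project duration μ = 24 days. Critical path: A → C → E.

Variance along critical path = 5.444 + 0.111 + 4.000 = 9.556; σ = 3.091 days.
D = μ + z·σ = 24 + 1.282·3.091 = 28.0 days

28.0 days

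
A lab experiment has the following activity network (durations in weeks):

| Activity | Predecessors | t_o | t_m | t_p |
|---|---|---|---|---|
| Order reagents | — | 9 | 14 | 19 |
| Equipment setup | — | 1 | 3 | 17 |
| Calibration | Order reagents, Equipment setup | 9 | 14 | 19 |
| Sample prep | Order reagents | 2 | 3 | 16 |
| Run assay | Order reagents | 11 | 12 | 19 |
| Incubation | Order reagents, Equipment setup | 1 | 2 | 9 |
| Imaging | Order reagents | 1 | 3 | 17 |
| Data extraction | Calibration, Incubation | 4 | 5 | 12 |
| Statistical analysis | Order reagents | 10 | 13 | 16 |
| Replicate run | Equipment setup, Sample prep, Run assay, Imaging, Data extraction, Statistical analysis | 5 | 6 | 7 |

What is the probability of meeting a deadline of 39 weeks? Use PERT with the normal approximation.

0.357

te_Order reagents = (9 + 4·14 + 19)/6 = 84/6 = 14; σ²_Order reagents = ((19−9)/6)² = 2.778
te_Equipment setup = (1 + 4·3 + 17)/6 = 30/6 = 5; σ²_Equipment setup = ((17−1)/6)² = 7.111
te_Calibration = (9 + 4·14 + 19)/6 = 84/6 = 14; σ²_Calibration = ((19−9)/6)² = 2.778
te_Sample prep = (2 + 4·3 + 16)/6 = 30/6 = 5; σ²_Sample prep = ((16−2)/6)² = 5.444
te_Run assay = (11 + 4·12 + 19)/6 = 78/6 = 13; σ²_Run assay = ((19−11)/6)² = 1.778
te_Incubation = (1 + 4·2 + 9)/6 = 18/6 = 3; σ²_Incubation = ((9−1)/6)² = 1.778
te_Imaging = (1 + 4·3 + 17)/6 = 30/6 = 5; σ²_Imaging = ((17−1)/6)² = 7.111
te_Data extraction = (4 + 4·5 + 12)/6 = 36/6 = 6; σ²_Data extraction = ((12−4)/6)² = 1.778
te_Statistical analysis = (10 + 4·13 + 16)/6 = 78/6 = 13; σ²_Statistical analysis = ((16−10)/6)² = 1.000
te_Replicate run = (5 + 4·6 + 7)/6 = 36/6 = 6; σ²_Replicate run = ((7−5)/6)² = 0.111

Forward pass:
ES_Order reagents = 0; EF_Order reagents = 14
ES_Equipment setup = 0; EF_Equipment setup = 5
ES_Calibration = max(EF_Order reagents=14, EF_Equipment setup=5) = 14; EF_Calibration = 14+14 = 28
ES_Sample prep = 14; EF_Sample prep = 14+5 = 19
ES_Run assay = 14; EF_Run assay = 14+13 = 27
ES_Incubation = max(EF_Order reagents=14, EF_Equipment setup=5) = 14; EF_Incubation = 14+3 = 17
ES_Imaging = 14; EF_Imaging = 14+5 = 19
ES_Data extraction = max(EF_Calibration=28, EF_Incubation=17) = 28; EF_Data extraction = 28+6 = 34
ES_Statistical analysis = 14; EF_Statistical analysis = 14+13 = 27
ES_Replicate run = max(EF_Equipment setup=5, EF_Sample prep=19, EF_Run assay=27, EF_Imaging=19, EF_Data extraction=34, EF_Statistical analysis=27) = 34; EF_Replicate run = 34+6 = 40
Expected project duration μ = 40 weeks. Critical path: Order reagents → Calibration → Data extraction → Replicate run.

Variance along critical path = 2.778 + 2.778 + 1.778 + 0.111 = 7.444; σ = √7.444 = 2.728 weeks.
Z = (39 − 40) / 2.728 = -0.367
P(T ≤ 39) = Φ(-0.367) ≈ 0.357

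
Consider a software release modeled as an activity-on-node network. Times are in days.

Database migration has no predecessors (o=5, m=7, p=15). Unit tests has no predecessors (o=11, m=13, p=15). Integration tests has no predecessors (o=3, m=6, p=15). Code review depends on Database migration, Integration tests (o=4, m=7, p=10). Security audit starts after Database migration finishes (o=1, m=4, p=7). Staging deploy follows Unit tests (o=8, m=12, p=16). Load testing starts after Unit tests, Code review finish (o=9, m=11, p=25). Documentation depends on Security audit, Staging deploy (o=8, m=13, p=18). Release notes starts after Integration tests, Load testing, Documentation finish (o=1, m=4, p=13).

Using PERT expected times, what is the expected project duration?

te_Database migration = (5 + 4·7 + 15)/6 = 48/6 = 8
te_Unit tests = (11 + 4·13 + 15)/6 = 78/6 = 13
te_Integration tests = (3 + 4·6 + 15)/6 = 42/6 = 7
te_Code review = (4 + 4·7 + 10)/6 = 42/6 = 7
te_Security audit = (1 + 4·4 + 7)/6 = 24/6 = 4
te_Staging deploy = (8 + 4·12 + 16)/6 = 72/6 = 12
te_Load testing = (9 + 4·11 + 25)/6 = 78/6 = 13
te_Documentation = (8 + 4·13 + 18)/6 = 78/6 = 13
te_Release notes = (1 + 4·4 + 13)/6 = 30/6 = 5

Forward pass:
ES_Database migration = 0; EF_Database migration = 8
ES_Unit tests = 0; EF_Unit tests = 13
ES_Integration tests = 0; EF_Integration tests = 7
ES_Code review = max(EF_Database migration=8, EF_Integration tests=7) = 8; EF_Code review = 8+7 = 15
ES_Security audit = 8; EF_Security audit = 8+4 = 12
ES_Staging deploy = 13; EF_Staging deploy = 13+12 = 25
ES_Load testing = max(EF_Unit tests=13, EF_Code review=15) = 15; EF_Load testing = 15+13 = 28
ES_Documentation = max(EF_Security audit=12, EF_Staging deploy=25) = 25; EF_Documentation = 25+13 = 38
ES_Release notes = max(EF_Integration tests=7, EF_Load testing=28, EF_Documentation=38) = 38; EF_Release notes = 38+5 = 43
Expected project duration μ = 43 days. Critical path: Unit tests → Staging deploy → Documentation → Release notes.

43 days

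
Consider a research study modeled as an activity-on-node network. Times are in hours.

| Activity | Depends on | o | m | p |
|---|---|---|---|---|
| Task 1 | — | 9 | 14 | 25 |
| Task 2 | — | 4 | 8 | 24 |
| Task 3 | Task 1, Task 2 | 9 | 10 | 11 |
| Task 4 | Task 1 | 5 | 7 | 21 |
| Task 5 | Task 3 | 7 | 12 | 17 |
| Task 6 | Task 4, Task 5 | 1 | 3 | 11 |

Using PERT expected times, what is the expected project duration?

41 hours

te_Task 1 = (9 + 4·14 + 25)/6 = 90/6 = 15
te_Task 2 = (4 + 4·8 + 24)/6 = 60/6 = 10
te_Task 3 = (9 + 4·10 + 11)/6 = 60/6 = 10
te_Task 4 = (5 + 4·7 + 21)/6 = 54/6 = 9
te_Task 5 = (7 + 4·12 + 17)/6 = 72/6 = 12
te_Task 6 = (1 + 4·3 + 11)/6 = 24/6 = 4

Forward pass:
ES_Task 1 = 0; EF_Task 1 = 15
ES_Task 2 = 0; EF_Task 2 = 10
ES_Task 3 = max(EF_Task 1=15, EF_Task 2=10) = 15; EF_Task 3 = 15+10 = 25
ES_Task 4 = 15; EF_Task 4 = 15+9 = 24
ES_Task 5 = 25; EF_Task 5 = 25+12 = 37
ES_Task 6 = max(EF_Task 4=24, EF_Task 5=37) = 37; EF_Task 6 = 37+4 = 41
Expected project duration μ = 41 hours. Critical path: Task 1 → Task 3 → Task 5 → Task 6.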